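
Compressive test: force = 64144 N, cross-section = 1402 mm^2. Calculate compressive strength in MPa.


CS = 64144 / 1402 = 45.8 MPa

45.8


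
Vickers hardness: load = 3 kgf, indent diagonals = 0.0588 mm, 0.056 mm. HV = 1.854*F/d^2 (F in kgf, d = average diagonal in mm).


d_avg = (0.0588+0.056)/2 = 0.0574 mm
HV = 1.854*3/0.0574^2 = 1688

1688


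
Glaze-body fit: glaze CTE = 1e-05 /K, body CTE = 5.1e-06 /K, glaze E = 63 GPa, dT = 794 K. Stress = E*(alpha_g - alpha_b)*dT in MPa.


Stress = 63*1000*(1e-05 - 5.1e-06)*794 = 245.1 MPa

245.1


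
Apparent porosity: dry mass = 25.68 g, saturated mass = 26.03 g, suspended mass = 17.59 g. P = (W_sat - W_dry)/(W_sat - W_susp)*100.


P = (26.03 - 25.68) / (26.03 - 17.59) * 100 = 0.35 / 8.44 * 100 = 4.1%

4.1


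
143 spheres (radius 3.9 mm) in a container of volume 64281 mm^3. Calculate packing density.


V_sphere = 4/3*pi*3.9^3 = 248.4748 mm^3
Total V = 143*248.4748 = 35531.8964 mm^3
PD = 35531.8964 / 64281 = 0.553

0.553


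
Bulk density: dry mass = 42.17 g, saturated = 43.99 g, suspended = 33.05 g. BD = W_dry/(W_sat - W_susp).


BD = 42.17 / (43.99 - 33.05) = 42.17 / 10.94 = 3.855 g/cm^3

3.855


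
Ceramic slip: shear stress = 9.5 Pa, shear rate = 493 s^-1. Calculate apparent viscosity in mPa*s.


eta = tau/gamma * 1000 = 9.5/493 * 1000 = 19.3 mPa*s

19.3


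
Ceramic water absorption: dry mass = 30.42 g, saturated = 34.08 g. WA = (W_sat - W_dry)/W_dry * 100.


WA = (34.08 - 30.42) / 30.42 * 100 = 12.03%

12.03


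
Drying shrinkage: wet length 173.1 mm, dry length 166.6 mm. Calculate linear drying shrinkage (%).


DS = (173.1 - 166.6) / 173.1 * 100 = 3.76%

3.76


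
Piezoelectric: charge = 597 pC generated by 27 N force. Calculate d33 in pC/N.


d33 = 597 / 27 = 22.1 pC/N

22.1


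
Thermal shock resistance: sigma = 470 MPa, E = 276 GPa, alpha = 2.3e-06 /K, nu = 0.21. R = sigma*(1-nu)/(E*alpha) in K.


R = 470*(1-0.21)/(276*1000*2.3e-06) = 585 K

585


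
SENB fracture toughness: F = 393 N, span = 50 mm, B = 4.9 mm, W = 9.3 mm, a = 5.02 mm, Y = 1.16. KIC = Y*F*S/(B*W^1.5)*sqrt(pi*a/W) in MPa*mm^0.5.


KIC = 1.16*393*50/(4.9*9.3^1.5)*sqrt(pi*5.02/9.3) = 213.59

213.59


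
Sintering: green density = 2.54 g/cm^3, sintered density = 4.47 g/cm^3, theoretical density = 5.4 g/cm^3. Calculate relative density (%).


Relative = 4.47 / 5.4 * 100 = 82.8%

82.8


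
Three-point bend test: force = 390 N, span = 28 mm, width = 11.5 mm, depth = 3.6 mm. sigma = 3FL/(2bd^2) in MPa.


sigma = 3*390*28/(2*11.5*3.6^2) = 109.9 MPa

109.9


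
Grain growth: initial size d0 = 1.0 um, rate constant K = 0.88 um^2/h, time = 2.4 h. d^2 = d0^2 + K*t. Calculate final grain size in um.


d^2 = 1.0^2 + 0.88*2.4 = 3.112
d = sqrt(3.112) = 1.76 um

1.76


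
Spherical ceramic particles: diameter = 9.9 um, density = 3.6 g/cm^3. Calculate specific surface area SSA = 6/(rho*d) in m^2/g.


SSA = 6 / (3.6 * 9.9) = 0.168 m^2/g

0.168


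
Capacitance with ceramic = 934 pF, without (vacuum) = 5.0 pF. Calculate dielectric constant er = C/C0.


er = 934 / 5.0 = 186.8

186.8


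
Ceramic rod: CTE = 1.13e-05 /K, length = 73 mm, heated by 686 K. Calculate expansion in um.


dL = 1.13e-05 * 73 * 686 * 1000 = 565.881 um

565.881


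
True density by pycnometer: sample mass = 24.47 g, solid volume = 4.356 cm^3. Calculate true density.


TD = 24.47 / 4.356 = 5.618 g/cm^3

5.618


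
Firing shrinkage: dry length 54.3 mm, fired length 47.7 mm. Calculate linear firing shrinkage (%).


FS = (54.3 - 47.7) / 54.3 * 100 = 12.15%

12.15


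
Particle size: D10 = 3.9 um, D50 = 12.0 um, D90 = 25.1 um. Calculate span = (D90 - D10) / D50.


Span = (25.1 - 3.9) / 12.0 = 21.2 / 12.0 = 1.767

1.767


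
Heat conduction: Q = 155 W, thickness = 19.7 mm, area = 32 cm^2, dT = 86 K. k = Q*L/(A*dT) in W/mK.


k = 155*19.7/1000/(32/10000*86) = 11.1 W/mK

11.1


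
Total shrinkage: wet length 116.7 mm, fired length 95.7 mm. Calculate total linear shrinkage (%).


TS = (116.7 - 95.7) / 116.7 * 100 = 17.99%

17.99


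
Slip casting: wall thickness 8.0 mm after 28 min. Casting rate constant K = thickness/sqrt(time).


K = 8.0 / sqrt(28) = 8.0 / 5.2915 = 1.512 mm/min^0.5

1.512


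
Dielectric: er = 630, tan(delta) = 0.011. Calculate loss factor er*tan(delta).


Loss = 630 * 0.011 = 6.93

6.93


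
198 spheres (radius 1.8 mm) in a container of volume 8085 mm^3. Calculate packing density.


V_sphere = 4/3*pi*1.8^3 = 24.429 mm^3
Total V = 198*24.429 = 4836.942 mm^3
PD = 4836.942 / 8085 = 0.598

0.598


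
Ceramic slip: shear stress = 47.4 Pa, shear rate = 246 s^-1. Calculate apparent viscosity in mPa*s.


eta = tau/gamma * 1000 = 47.4/246 * 1000 = 192.7 mPa*s

192.7


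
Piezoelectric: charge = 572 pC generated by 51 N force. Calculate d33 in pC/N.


d33 = 572 / 51 = 11.2 pC/N

11.2


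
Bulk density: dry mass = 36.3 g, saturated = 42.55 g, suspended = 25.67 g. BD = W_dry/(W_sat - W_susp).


BD = 36.3 / (42.55 - 25.67) = 36.3 / 16.88 = 2.15 g/cm^3

2.15


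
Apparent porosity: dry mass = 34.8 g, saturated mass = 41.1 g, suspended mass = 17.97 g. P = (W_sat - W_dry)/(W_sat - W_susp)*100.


P = (41.1 - 34.8) / (41.1 - 17.97) * 100 = 6.3 / 23.13 * 100 = 27.2%

27.2


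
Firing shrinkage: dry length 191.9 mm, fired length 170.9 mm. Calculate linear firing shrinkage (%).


FS = (191.9 - 170.9) / 191.9 * 100 = 10.94%

10.94


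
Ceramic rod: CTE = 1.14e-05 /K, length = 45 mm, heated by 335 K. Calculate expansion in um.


dL = 1.14e-05 * 45 * 335 * 1000 = 171.855 um

171.855


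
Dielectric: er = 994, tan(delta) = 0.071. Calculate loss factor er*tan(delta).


Loss = 994 * 0.071 = 70.574

70.574


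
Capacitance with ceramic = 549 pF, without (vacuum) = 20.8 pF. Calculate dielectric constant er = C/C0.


er = 549 / 20.8 = 26.39

26.39


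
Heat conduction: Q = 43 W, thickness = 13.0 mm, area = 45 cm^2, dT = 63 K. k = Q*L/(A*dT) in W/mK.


k = 43*13.0/1000/(45/10000*63) = 1.97 W/mK

1.97


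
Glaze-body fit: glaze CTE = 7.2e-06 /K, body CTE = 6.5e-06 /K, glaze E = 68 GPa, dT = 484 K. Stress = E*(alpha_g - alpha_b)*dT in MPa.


Stress = 68*1000*(7.2e-06 - 6.5e-06)*484 = 23.0 MPa

23.0


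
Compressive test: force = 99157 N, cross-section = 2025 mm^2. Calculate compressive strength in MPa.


CS = 99157 / 2025 = 49.0 MPa

49.0


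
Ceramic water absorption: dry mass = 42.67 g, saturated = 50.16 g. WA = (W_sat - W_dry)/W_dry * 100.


WA = (50.16 - 42.67) / 42.67 * 100 = 17.55%

17.55


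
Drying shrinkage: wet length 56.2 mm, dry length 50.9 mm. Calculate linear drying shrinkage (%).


DS = (56.2 - 50.9) / 56.2 * 100 = 9.43%

9.43


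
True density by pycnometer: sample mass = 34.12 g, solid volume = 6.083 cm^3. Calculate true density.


TD = 34.12 / 6.083 = 5.609 g/cm^3

5.609


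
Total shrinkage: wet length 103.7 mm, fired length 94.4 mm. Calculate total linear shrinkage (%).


TS = (103.7 - 94.4) / 103.7 * 100 = 8.97%

8.97


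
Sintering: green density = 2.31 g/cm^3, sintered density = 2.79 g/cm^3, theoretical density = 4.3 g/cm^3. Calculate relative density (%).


Relative = 2.79 / 4.3 * 100 = 64.9%

64.9


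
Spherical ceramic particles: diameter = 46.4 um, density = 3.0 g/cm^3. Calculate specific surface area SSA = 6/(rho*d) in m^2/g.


SSA = 6 / (3.0 * 46.4) = 0.043 m^2/g

0.043


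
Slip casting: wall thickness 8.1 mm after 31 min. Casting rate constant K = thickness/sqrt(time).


K = 8.1 / sqrt(31) = 8.1 / 5.5678 = 1.455 mm/min^0.5

1.455


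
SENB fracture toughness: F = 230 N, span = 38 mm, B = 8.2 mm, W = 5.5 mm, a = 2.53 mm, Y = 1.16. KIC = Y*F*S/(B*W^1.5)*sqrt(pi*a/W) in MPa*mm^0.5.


KIC = 1.16*230*38/(8.2*5.5^1.5)*sqrt(pi*2.53/5.5) = 115.23

115.23


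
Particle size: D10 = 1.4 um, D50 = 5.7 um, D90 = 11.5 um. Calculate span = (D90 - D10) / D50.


Span = (11.5 - 1.4) / 5.7 = 10.1 / 5.7 = 1.772

1.772


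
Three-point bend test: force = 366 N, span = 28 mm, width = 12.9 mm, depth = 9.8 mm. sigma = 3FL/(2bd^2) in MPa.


sigma = 3*366*28/(2*12.9*9.8^2) = 12.4 MPa

12.4


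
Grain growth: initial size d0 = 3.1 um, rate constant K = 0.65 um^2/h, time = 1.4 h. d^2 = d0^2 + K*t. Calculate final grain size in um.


d^2 = 3.1^2 + 0.65*1.4 = 10.52
d = sqrt(10.52) = 3.24 um

3.24


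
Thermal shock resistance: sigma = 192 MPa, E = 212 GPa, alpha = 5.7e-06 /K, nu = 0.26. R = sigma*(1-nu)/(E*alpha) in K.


R = 192*(1-0.26)/(212*1000*5.7e-06) = 118 K

118


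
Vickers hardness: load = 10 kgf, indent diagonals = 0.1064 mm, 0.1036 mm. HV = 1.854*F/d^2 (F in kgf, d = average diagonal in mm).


d_avg = (0.1064+0.1036)/2 = 0.105 mm
HV = 1.854*10/0.105^2 = 1682

1682


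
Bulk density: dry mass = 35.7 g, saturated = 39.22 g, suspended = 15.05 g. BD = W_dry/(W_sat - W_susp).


BD = 35.7 / (39.22 - 15.05) = 35.7 / 24.17 = 1.477 g/cm^3

1.477


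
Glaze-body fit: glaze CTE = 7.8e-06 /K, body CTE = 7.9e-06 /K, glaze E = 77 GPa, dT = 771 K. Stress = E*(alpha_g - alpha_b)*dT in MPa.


Stress = 77*1000*(7.8e-06 - 7.9e-06)*771 = -5.9 MPa

-5.9


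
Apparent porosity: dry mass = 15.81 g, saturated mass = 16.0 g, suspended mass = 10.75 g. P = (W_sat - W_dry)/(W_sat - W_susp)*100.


P = (16.0 - 15.81) / (16.0 - 10.75) * 100 = 0.19 / 5.25 * 100 = 3.6%

3.6


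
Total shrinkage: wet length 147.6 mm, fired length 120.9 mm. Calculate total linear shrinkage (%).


TS = (147.6 - 120.9) / 147.6 * 100 = 18.09%

18.09


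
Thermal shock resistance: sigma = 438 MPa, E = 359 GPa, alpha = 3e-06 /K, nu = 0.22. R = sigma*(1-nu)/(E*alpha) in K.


R = 438*(1-0.22)/(359*1000*3e-06) = 317 K

317


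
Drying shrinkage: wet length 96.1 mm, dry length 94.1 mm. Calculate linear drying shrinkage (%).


DS = (96.1 - 94.1) / 96.1 * 100 = 2.08%

2.08


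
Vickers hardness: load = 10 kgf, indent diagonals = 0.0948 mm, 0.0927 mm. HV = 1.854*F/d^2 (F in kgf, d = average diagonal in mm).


d_avg = (0.0948+0.0927)/2 = 0.09375 mm
HV = 1.854*10/0.09375^2 = 2109

2109


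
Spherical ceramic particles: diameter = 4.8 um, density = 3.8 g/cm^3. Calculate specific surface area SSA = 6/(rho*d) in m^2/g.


SSA = 6 / (3.8 * 4.8) = 0.329 m^2/g

0.329


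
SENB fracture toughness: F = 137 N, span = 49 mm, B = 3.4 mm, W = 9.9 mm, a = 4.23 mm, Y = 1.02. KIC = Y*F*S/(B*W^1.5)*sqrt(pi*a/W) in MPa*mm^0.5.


KIC = 1.02*137*49/(3.4*9.9^1.5)*sqrt(pi*4.23/9.9) = 74.91

74.91


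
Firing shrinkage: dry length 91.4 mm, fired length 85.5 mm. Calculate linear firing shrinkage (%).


FS = (91.4 - 85.5) / 91.4 * 100 = 6.46%

6.46


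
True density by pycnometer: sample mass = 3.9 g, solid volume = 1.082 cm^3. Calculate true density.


TD = 3.9 / 1.082 = 3.604 g/cm^3

3.604


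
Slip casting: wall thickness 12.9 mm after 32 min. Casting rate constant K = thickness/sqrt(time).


K = 12.9 / sqrt(32) = 12.9 / 5.6569 = 2.28 mm/min^0.5

2.28


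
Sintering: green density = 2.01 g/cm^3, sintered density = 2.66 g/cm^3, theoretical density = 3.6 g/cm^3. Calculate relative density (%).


Relative = 2.66 / 3.6 * 100 = 73.9%

73.9


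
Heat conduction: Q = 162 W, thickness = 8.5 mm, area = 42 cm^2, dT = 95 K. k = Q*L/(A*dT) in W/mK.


k = 162*8.5/1000/(42/10000*95) = 3.45 W/mK

3.45


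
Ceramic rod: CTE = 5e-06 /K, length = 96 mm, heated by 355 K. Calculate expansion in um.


dL = 5e-06 * 96 * 355 * 1000 = 170.4 um

170.4


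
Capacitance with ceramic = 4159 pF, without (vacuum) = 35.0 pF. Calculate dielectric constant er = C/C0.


er = 4159 / 35.0 = 118.83

118.83


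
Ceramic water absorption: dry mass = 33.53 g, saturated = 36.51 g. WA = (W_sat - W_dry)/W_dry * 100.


WA = (36.51 - 33.53) / 33.53 * 100 = 8.89%

8.89


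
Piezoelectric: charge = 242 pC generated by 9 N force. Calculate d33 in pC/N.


d33 = 242 / 9 = 26.9 pC/N

26.9


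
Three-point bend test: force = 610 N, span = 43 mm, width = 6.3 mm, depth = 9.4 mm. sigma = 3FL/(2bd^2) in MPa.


sigma = 3*610*43/(2*6.3*9.4^2) = 70.7 MPa

70.7


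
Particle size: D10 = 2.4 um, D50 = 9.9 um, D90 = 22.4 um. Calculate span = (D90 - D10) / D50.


Span = (22.4 - 2.4) / 9.9 = 20.0 / 9.9 = 2.02

2.02


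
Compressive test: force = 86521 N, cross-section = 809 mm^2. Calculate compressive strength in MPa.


CS = 86521 / 809 = 106.9 MPa

106.9


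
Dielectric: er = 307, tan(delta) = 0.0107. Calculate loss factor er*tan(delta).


Loss = 307 * 0.0107 = 3.285

3.285


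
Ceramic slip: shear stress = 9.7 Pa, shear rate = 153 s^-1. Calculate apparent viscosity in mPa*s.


eta = tau/gamma * 1000 = 9.7/153 * 1000 = 63.4 mPa*s

63.4


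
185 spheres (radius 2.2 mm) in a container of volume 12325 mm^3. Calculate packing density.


V_sphere = 4/3*pi*2.2^3 = 44.6022 mm^3
Total V = 185*44.6022 = 8251.407 mm^3
PD = 8251.407 / 12325 = 0.669

0.669


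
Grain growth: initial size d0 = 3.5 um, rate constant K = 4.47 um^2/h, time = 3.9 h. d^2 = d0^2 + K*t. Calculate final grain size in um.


d^2 = 3.5^2 + 4.47*3.9 = 29.683
d = sqrt(29.683) = 5.45 um

5.45


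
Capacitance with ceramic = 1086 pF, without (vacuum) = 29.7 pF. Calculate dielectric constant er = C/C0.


er = 1086 / 29.7 = 36.57

36.57


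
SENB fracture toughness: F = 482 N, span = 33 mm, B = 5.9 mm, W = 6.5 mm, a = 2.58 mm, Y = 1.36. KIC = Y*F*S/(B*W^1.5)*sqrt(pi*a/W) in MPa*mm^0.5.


KIC = 1.36*482*33/(5.9*6.5^1.5)*sqrt(pi*2.58/6.5) = 247.06

247.06


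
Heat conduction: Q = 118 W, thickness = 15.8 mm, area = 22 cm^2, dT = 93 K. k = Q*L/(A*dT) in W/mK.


k = 118*15.8/1000/(22/10000*93) = 9.11 W/mK

9.11


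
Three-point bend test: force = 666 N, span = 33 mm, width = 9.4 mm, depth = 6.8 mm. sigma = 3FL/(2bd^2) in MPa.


sigma = 3*666*33/(2*9.4*6.8^2) = 75.8 MPa

75.8


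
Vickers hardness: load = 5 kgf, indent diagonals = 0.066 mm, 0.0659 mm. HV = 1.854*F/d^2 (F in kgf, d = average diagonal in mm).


d_avg = (0.066+0.0659)/2 = 0.06595 mm
HV = 1.854*5/0.06595^2 = 2131

2131


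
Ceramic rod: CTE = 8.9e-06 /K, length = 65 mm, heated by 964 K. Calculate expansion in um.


dL = 8.9e-06 * 65 * 964 * 1000 = 557.674 um

557.674


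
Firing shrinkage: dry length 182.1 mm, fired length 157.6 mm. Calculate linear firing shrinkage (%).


FS = (182.1 - 157.6) / 182.1 * 100 = 13.45%

13.45


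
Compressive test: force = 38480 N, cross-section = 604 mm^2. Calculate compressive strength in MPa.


CS = 38480 / 604 = 63.7 MPa

63.7


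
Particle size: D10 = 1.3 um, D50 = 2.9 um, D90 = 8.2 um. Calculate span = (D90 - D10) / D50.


Span = (8.2 - 1.3) / 2.9 = 6.9 / 2.9 = 2.379

2.379


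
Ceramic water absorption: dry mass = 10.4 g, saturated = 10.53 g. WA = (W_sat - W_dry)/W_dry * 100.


WA = (10.53 - 10.4) / 10.4 * 100 = 1.25%

1.25


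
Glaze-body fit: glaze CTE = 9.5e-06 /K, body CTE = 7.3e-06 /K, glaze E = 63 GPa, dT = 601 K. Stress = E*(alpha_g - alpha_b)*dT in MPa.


Stress = 63*1000*(9.5e-06 - 7.3e-06)*601 = 83.3 MPa

83.3


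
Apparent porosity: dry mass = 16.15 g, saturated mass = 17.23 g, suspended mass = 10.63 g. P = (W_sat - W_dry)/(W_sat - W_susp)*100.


P = (17.23 - 16.15) / (17.23 - 10.63) * 100 = 1.08 / 6.6 * 100 = 16.4%

16.4


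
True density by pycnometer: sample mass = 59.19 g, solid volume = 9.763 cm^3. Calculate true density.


TD = 59.19 / 9.763 = 6.063 g/cm^3

6.063


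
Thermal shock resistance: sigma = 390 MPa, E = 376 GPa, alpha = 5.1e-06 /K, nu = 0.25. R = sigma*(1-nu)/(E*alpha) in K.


R = 390*(1-0.25)/(376*1000*5.1e-06) = 153 K

153


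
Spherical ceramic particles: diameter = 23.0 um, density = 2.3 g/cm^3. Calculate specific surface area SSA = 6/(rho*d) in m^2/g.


SSA = 6 / (2.3 * 23.0) = 0.113 m^2/g

0.113


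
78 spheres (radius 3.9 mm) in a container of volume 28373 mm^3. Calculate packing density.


V_sphere = 4/3*pi*3.9^3 = 248.4748 mm^3
Total V = 78*248.4748 = 19381.0344 mm^3
PD = 19381.0344 / 28373 = 0.683

0.683


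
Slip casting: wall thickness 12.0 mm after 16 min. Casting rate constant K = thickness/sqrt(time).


K = 12.0 / sqrt(16) = 12.0 / 4.0 = 3.0 mm/min^0.5

3.0


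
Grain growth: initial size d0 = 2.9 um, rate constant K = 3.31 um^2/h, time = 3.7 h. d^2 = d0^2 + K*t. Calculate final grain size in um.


d^2 = 2.9^2 + 3.31*3.7 = 20.657
d = sqrt(20.657) = 4.54 um

4.54


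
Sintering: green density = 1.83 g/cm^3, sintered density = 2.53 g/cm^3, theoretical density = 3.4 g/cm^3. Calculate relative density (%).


Relative = 2.53 / 3.4 * 100 = 74.4%

74.4


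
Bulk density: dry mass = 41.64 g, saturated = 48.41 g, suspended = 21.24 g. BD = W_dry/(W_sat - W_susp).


BD = 41.64 / (48.41 - 21.24) = 41.64 / 27.17 = 1.533 g/cm^3

1.533


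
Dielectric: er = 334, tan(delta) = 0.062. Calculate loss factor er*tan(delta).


Loss = 334 * 0.062 = 20.708

20.708


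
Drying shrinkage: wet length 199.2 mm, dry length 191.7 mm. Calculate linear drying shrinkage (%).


DS = (199.2 - 191.7) / 199.2 * 100 = 3.77%

3.77


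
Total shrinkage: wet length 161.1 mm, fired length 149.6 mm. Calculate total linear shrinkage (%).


TS = (161.1 - 149.6) / 161.1 * 100 = 7.14%

7.14


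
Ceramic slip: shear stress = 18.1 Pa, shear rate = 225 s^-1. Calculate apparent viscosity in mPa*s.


eta = tau/gamma * 1000 = 18.1/225 * 1000 = 80.4 mPa*s

80.4


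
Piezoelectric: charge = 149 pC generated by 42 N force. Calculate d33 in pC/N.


d33 = 149 / 42 = 3.5 pC/N

3.5


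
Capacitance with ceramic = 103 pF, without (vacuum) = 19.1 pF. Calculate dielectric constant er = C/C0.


er = 103 / 19.1 = 5.39

5.39


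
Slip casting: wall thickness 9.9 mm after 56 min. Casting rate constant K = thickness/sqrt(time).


K = 9.9 / sqrt(56) = 9.9 / 7.4833 = 1.323 mm/min^0.5

1.323


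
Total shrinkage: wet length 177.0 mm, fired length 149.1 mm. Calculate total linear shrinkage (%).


TS = (177.0 - 149.1) / 177.0 * 100 = 15.76%

15.76


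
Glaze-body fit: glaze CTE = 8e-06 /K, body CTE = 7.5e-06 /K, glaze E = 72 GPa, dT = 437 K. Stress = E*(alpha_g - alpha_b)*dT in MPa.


Stress = 72*1000*(8e-06 - 7.5e-06)*437 = 15.7 MPa

15.7


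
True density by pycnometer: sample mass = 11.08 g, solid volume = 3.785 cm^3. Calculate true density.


TD = 11.08 / 3.785 = 2.927 g/cm^3

2.927


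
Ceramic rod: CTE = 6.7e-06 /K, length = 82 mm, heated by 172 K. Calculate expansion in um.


dL = 6.7e-06 * 82 * 172 * 1000 = 94.497 um

94.497


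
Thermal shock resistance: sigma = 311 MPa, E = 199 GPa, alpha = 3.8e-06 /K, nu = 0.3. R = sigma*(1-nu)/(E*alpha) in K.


R = 311*(1-0.3)/(199*1000*3.8e-06) = 288 K

288


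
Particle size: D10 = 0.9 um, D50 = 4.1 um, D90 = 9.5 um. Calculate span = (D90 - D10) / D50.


Span = (9.5 - 0.9) / 4.1 = 8.6 / 4.1 = 2.098

2.098


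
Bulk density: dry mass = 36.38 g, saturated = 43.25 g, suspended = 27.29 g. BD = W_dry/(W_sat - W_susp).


BD = 36.38 / (43.25 - 27.29) = 36.38 / 15.96 = 2.279 g/cm^3

2.279


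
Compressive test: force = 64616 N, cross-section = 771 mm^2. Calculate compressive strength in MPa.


CS = 64616 / 771 = 83.8 MPa

83.8


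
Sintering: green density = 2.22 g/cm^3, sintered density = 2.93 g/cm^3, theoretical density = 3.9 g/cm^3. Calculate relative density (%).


Relative = 2.93 / 3.9 * 100 = 75.1%

75.1


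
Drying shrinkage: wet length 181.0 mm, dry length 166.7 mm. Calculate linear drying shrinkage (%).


DS = (181.0 - 166.7) / 181.0 * 100 = 7.9%

7.9


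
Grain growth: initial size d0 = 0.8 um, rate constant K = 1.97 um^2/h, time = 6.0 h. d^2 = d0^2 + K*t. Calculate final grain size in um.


d^2 = 0.8^2 + 1.97*6.0 = 12.46
d = sqrt(12.46) = 3.53 um

3.53


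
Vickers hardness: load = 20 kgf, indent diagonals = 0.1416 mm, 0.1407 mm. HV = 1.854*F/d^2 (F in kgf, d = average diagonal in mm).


d_avg = (0.1416+0.1407)/2 = 0.14115 mm
HV = 1.854*20/0.14115^2 = 1861

1861


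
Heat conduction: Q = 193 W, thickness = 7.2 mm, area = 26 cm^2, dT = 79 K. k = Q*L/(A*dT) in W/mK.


k = 193*7.2/1000/(26/10000*79) = 6.77 W/mK

6.77


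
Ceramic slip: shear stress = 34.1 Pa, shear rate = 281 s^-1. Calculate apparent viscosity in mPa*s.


eta = tau/gamma * 1000 = 34.1/281 * 1000 = 121.4 mPa*s

121.4


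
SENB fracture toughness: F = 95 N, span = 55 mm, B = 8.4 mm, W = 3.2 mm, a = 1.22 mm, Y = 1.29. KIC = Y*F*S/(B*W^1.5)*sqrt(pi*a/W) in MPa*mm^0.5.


KIC = 1.29*95*55/(8.4*3.2^1.5)*sqrt(pi*1.22/3.2) = 153.41

153.41


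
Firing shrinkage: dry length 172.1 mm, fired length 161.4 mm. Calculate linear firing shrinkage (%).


FS = (172.1 - 161.4) / 172.1 * 100 = 6.22%

6.22


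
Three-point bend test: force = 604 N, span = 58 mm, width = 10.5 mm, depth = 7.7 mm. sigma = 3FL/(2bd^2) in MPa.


sigma = 3*604*58/(2*10.5*7.7^2) = 84.4 MPa

84.4


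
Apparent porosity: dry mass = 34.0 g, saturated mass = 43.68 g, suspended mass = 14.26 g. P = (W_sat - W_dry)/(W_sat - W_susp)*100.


P = (43.68 - 34.0) / (43.68 - 14.26) * 100 = 9.68 / 29.42 * 100 = 32.9%

32.9


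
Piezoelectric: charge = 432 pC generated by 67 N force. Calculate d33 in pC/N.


d33 = 432 / 67 = 6.4 pC/N

6.4


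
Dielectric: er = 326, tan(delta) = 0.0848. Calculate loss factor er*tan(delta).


Loss = 326 * 0.0848 = 27.645

27.645


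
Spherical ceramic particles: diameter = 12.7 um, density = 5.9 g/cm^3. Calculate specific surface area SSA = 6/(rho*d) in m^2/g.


SSA = 6 / (5.9 * 12.7) = 0.08 m^2/g

0.08


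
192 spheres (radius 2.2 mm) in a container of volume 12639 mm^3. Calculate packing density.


V_sphere = 4/3*pi*2.2^3 = 44.6022 mm^3
Total V = 192*44.6022 = 8563.6224 mm^3
PD = 8563.6224 / 12639 = 0.678

0.678


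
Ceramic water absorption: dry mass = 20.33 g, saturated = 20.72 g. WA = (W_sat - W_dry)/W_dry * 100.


WA = (20.72 - 20.33) / 20.33 * 100 = 1.92%

1.92


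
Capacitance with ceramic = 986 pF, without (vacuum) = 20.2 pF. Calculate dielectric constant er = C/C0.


er = 986 / 20.2 = 48.81

48.81


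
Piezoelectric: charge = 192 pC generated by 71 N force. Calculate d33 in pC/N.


d33 = 192 / 71 = 2.7 pC/N

2.7


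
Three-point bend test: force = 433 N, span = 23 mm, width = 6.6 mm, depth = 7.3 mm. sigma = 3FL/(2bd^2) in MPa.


sigma = 3*433*23/(2*6.6*7.3^2) = 42.5 MPa

42.5


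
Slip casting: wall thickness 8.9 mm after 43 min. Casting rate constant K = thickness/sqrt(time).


K = 8.9 / sqrt(43) = 8.9 / 6.5574 = 1.357 mm/min^0.5

1.357


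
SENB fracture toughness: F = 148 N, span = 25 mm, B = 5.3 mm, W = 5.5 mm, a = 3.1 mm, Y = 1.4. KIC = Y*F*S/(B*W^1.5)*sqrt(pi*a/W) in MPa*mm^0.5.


KIC = 1.4*148*25/(5.3*5.5^1.5)*sqrt(pi*3.1/5.5) = 100.83

100.83


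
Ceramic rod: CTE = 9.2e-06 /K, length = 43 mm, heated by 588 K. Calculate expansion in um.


dL = 9.2e-06 * 43 * 588 * 1000 = 232.613 um

232.613


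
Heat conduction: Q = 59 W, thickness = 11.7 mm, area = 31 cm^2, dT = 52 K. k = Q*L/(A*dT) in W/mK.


k = 59*11.7/1000/(31/10000*52) = 4.28 W/mK

4.28


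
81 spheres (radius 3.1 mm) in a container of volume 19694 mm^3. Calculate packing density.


V_sphere = 4/3*pi*3.1^3 = 124.7882 mm^3
Total V = 81*124.7882 = 10107.8442 mm^3
PD = 10107.8442 / 19694 = 0.513

0.513


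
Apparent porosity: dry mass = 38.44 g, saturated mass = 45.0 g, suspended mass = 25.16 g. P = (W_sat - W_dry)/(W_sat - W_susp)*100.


P = (45.0 - 38.44) / (45.0 - 25.16) * 100 = 6.56 / 19.84 * 100 = 33.1%

33.1


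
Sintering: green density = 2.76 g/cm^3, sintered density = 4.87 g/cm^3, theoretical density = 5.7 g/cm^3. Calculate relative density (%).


Relative = 4.87 / 5.7 * 100 = 85.4%

85.4


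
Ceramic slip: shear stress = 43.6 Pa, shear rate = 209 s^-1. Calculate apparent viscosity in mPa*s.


eta = tau/gamma * 1000 = 43.6/209 * 1000 = 208.6 mPa*s

208.6


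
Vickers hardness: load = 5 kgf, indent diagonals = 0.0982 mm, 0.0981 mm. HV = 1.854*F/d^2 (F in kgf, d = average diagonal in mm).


d_avg = (0.0982+0.0981)/2 = 0.09815 mm
HV = 1.854*5/0.09815^2 = 962

962


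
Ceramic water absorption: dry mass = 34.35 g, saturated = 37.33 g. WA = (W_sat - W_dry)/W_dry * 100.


WA = (37.33 - 34.35) / 34.35 * 100 = 8.68%

8.68


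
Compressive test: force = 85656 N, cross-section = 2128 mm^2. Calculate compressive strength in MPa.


CS = 85656 / 2128 = 40.3 MPa

40.3


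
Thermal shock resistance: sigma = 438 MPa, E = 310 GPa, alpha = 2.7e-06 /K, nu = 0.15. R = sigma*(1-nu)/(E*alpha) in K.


R = 438*(1-0.15)/(310*1000*2.7e-06) = 445 K

445


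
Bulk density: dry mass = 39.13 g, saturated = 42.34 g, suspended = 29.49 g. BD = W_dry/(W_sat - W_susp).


BD = 39.13 / (42.34 - 29.49) = 39.13 / 12.85 = 3.045 g/cm^3

3.045


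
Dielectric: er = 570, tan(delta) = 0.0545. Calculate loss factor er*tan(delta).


Loss = 570 * 0.0545 = 31.065

31.065


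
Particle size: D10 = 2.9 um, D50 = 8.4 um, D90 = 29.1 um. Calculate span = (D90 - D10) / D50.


Span = (29.1 - 2.9) / 8.4 = 26.2 / 8.4 = 3.119

3.119


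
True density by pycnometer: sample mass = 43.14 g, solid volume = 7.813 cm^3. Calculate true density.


TD = 43.14 / 7.813 = 5.522 g/cm^3

5.522


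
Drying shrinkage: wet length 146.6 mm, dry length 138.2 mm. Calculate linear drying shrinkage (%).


DS = (146.6 - 138.2) / 146.6 * 100 = 5.73%

5.73


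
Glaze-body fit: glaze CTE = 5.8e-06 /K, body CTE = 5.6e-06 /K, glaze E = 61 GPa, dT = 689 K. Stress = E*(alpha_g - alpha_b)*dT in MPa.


Stress = 61*1000*(5.8e-06 - 5.6e-06)*689 = 8.4 MPa

8.4


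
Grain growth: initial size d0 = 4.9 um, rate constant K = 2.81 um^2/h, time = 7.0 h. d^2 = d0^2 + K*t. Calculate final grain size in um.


d^2 = 4.9^2 + 2.81*7.0 = 43.68
d = sqrt(43.68) = 6.61 um

6.61


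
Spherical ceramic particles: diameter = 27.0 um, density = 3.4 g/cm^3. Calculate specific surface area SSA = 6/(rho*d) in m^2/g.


SSA = 6 / (3.4 * 27.0) = 0.065 m^2/g

0.065


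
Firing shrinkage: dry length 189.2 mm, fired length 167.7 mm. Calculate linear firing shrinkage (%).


FS = (189.2 - 167.7) / 189.2 * 100 = 11.36%

11.36


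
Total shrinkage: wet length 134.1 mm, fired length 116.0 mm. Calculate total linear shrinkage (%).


TS = (134.1 - 116.0) / 134.1 * 100 = 13.5%

13.5


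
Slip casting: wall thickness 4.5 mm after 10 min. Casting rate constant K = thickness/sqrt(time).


K = 4.5 / sqrt(10) = 4.5 / 3.1623 = 1.423 mm/min^0.5

1.423


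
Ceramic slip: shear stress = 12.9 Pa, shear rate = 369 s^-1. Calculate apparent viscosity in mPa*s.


eta = tau/gamma * 1000 = 12.9/369 * 1000 = 35.0 mPa*s

35.0


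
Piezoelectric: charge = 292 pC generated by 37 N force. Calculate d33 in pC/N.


d33 = 292 / 37 = 7.9 pC/N

7.9


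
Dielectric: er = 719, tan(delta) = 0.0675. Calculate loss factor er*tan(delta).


Loss = 719 * 0.0675 = 48.533

48.533


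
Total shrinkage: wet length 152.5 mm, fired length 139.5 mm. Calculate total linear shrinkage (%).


TS = (152.5 - 139.5) / 152.5 * 100 = 8.52%

8.52


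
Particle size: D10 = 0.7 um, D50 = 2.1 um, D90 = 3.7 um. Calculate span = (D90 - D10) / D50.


Span = (3.7 - 0.7) / 2.1 = 3.0 / 2.1 = 1.429

1.429


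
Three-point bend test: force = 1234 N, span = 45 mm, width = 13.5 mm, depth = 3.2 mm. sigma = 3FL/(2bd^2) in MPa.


sigma = 3*1234*45/(2*13.5*3.2^2) = 602.5 MPa

602.5


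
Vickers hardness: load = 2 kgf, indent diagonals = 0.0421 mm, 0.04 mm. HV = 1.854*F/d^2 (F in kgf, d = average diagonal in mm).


d_avg = (0.0421+0.04)/2 = 0.04105 mm
HV = 1.854*2/0.04105^2 = 2200

2200


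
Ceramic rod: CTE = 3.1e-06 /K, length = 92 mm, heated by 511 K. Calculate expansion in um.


dL = 3.1e-06 * 92 * 511 * 1000 = 145.737 um

145.737


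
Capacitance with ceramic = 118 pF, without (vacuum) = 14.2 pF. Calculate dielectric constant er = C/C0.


er = 118 / 14.2 = 8.31

8.31


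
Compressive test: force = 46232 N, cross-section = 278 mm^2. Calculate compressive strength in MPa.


CS = 46232 / 278 = 166.3 MPa

166.3


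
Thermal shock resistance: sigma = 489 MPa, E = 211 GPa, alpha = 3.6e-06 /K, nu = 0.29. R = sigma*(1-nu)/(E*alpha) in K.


R = 489*(1-0.29)/(211*1000*3.6e-06) = 457 K

457


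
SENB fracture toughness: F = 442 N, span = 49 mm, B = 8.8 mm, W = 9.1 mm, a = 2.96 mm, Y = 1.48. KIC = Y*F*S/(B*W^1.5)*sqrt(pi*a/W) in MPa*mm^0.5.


KIC = 1.48*442*49/(8.8*9.1^1.5)*sqrt(pi*2.96/9.1) = 134.13

134.13


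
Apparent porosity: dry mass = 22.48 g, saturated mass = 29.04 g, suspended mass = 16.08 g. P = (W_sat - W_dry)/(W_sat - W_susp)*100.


P = (29.04 - 22.48) / (29.04 - 16.08) * 100 = 6.56 / 12.96 * 100 = 50.6%

50.6


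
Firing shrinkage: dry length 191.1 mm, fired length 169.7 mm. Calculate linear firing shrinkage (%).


FS = (191.1 - 169.7) / 191.1 * 100 = 11.2%

11.2


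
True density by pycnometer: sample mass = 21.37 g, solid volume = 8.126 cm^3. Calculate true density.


TD = 21.37 / 8.126 = 2.63 g/cm^3

2.63


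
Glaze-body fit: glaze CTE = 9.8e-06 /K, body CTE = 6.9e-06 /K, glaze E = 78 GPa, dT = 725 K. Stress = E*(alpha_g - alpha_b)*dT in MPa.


Stress = 78*1000*(9.8e-06 - 6.9e-06)*725 = 164.0 MPa

164.0


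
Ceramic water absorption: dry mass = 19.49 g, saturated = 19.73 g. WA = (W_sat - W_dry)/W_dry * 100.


WA = (19.73 - 19.49) / 19.49 * 100 = 1.23%

1.23


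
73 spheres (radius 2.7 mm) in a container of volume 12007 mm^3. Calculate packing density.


V_sphere = 4/3*pi*2.7^3 = 82.448 mm^3
Total V = 73*82.448 = 6018.704 mm^3
PD = 6018.704 / 12007 = 0.501

0.501


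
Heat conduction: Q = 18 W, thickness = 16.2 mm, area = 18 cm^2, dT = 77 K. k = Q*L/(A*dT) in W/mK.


k = 18*16.2/1000/(18/10000*77) = 2.1 W/mK

2.1


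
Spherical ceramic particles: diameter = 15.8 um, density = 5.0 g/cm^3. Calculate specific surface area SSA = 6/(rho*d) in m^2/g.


SSA = 6 / (5.0 * 15.8) = 0.076 m^2/g

0.076


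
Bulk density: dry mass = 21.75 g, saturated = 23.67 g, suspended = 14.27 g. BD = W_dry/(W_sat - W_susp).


BD = 21.75 / (23.67 - 14.27) = 21.75 / 9.4 = 2.314 g/cm^3

2.314


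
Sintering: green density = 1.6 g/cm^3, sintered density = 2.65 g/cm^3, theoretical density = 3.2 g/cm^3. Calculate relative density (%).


Relative = 2.65 / 3.2 * 100 = 82.8%

82.8


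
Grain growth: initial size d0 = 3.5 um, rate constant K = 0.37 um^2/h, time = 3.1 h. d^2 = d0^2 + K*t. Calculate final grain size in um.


d^2 = 3.5^2 + 0.37*3.1 = 13.397
d = sqrt(13.397) = 3.66 um

3.66


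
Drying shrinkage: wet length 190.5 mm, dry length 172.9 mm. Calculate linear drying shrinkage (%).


DS = (190.5 - 172.9) / 190.5 * 100 = 9.24%

9.24


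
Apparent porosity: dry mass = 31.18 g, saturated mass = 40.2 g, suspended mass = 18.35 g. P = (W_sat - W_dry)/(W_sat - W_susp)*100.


P = (40.2 - 31.18) / (40.2 - 18.35) * 100 = 9.02 / 21.85 * 100 = 41.3%

41.3


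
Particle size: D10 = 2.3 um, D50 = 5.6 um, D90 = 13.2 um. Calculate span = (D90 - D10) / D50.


Span = (13.2 - 2.3) / 5.6 = 10.9 / 5.6 = 1.946

1.946


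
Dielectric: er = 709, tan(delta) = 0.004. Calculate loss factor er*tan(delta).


Loss = 709 * 0.004 = 2.836

2.836


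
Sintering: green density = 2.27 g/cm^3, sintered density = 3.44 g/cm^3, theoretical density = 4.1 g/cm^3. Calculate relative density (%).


Relative = 3.44 / 4.1 * 100 = 83.9%

83.9


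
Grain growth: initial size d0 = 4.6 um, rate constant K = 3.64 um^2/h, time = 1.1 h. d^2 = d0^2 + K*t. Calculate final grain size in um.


d^2 = 4.6^2 + 3.64*1.1 = 25.164
d = sqrt(25.164) = 5.02 um

5.02


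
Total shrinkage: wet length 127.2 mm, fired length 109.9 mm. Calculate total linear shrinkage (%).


TS = (127.2 - 109.9) / 127.2 * 100 = 13.6%

13.6


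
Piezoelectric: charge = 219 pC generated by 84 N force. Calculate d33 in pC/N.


d33 = 219 / 84 = 2.6 pC/N

2.6


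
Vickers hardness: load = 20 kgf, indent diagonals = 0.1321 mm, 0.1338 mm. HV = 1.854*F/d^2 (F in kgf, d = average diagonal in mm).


d_avg = (0.1321+0.1338)/2 = 0.13295 mm
HV = 1.854*20/0.13295^2 = 2098

2098


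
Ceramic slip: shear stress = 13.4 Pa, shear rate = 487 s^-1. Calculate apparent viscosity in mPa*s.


eta = tau/gamma * 1000 = 13.4/487 * 1000 = 27.5 mPa*s

27.5


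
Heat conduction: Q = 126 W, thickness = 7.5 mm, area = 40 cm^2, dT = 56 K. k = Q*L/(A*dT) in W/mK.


k = 126*7.5/1000/(40/10000*56) = 4.22 W/mK

4.22


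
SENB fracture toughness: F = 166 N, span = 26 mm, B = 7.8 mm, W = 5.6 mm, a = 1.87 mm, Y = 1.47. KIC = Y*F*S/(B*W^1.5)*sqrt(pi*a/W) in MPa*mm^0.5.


KIC = 1.47*166*26/(7.8*5.6^1.5)*sqrt(pi*1.87/5.6) = 62.87

62.87


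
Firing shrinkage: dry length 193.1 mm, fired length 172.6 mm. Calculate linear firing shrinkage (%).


FS = (193.1 - 172.6) / 193.1 * 100 = 10.62%

10.62


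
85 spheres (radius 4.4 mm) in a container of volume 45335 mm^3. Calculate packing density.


V_sphere = 4/3*pi*4.4^3 = 356.8179 mm^3
Total V = 85*356.8179 = 30329.5215 mm^3
PD = 30329.5215 / 45335 = 0.669

0.669


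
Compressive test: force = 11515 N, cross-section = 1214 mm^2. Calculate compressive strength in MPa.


CS = 11515 / 1214 = 9.5 MPa

9.5


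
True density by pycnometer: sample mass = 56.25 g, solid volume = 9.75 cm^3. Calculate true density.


TD = 56.25 / 9.75 = 5.769 g/cm^3

5.769


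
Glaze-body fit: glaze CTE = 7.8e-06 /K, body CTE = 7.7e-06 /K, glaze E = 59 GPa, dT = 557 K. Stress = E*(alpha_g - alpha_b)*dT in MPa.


Stress = 59*1000*(7.8e-06 - 7.7e-06)*557 = 3.3 MPa

3.3


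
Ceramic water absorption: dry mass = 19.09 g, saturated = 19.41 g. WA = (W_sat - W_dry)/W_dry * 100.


WA = (19.41 - 19.09) / 19.09 * 100 = 1.68%

1.68


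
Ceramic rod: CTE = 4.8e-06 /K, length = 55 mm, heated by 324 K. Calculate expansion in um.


dL = 4.8e-06 * 55 * 324 * 1000 = 85.536 um

85.536


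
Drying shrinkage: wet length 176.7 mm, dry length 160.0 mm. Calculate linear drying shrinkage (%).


DS = (176.7 - 160.0) / 176.7 * 100 = 9.45%

9.45


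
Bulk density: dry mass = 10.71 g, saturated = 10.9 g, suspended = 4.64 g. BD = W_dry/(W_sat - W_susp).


BD = 10.71 / (10.9 - 4.64) = 10.71 / 6.26 = 1.711 g/cm^3

1.711


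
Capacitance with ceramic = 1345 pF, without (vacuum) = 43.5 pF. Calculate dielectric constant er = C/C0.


er = 1345 / 43.5 = 30.92

30.92


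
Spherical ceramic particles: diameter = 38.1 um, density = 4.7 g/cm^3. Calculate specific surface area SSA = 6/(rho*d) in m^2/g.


SSA = 6 / (4.7 * 38.1) = 0.034 m^2/g

0.034


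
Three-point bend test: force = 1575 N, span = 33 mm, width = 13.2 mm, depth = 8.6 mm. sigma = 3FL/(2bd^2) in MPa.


sigma = 3*1575*33/(2*13.2*8.6^2) = 79.9 MPa

79.9


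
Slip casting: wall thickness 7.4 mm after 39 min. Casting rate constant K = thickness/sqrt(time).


K = 7.4 / sqrt(39) = 7.4 / 6.245 = 1.185 mm/min^0.5

1.185


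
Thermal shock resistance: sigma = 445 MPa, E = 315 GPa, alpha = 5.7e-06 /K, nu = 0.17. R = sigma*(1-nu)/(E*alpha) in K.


R = 445*(1-0.17)/(315*1000*5.7e-06) = 206 K

206


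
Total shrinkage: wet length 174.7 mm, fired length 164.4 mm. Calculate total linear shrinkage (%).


TS = (174.7 - 164.4) / 174.7 * 100 = 5.9%

5.9


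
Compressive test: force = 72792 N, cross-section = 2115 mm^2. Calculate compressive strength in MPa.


CS = 72792 / 2115 = 34.4 MPa

34.4


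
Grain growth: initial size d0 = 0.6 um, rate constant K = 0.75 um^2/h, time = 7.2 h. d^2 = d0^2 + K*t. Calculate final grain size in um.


d^2 = 0.6^2 + 0.75*7.2 = 5.76
d = sqrt(5.76) = 2.4 um

2.4


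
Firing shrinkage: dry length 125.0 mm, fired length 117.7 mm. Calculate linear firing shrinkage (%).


FS = (125.0 - 117.7) / 125.0 * 100 = 5.84%

5.84


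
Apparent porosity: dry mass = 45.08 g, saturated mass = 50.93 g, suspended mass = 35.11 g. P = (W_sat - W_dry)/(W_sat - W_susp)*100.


P = (50.93 - 45.08) / (50.93 - 35.11) * 100 = 5.85 / 15.82 * 100 = 37.0%

37.0


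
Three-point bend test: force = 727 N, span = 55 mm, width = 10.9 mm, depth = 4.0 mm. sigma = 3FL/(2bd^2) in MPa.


sigma = 3*727*55/(2*10.9*4.0^2) = 343.9 MPa

343.9


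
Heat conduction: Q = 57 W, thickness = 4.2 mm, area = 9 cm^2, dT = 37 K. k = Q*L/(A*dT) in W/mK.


k = 57*4.2/1000/(9/10000*37) = 7.19 W/mK

7.19


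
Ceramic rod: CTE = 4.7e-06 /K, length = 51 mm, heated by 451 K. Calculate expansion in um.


dL = 4.7e-06 * 51 * 451 * 1000 = 108.105 um

108.105


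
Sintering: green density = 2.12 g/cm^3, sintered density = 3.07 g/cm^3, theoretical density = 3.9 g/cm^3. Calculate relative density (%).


Relative = 3.07 / 3.9 * 100 = 78.7%

78.7


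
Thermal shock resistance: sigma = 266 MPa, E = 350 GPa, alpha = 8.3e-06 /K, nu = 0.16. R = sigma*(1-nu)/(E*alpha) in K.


R = 266*(1-0.16)/(350*1000*8.3e-06) = 77 K

77


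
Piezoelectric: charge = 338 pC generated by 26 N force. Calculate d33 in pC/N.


d33 = 338 / 26 = 13.0 pC/N

13.0


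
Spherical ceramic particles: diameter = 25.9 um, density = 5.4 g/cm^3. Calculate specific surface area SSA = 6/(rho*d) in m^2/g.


SSA = 6 / (5.4 * 25.9) = 0.043 m^2/g

0.043


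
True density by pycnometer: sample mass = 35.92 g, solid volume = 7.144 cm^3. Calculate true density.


TD = 35.92 / 7.144 = 5.028 g/cm^3

5.028


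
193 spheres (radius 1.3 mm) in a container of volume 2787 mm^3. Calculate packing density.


V_sphere = 4/3*pi*1.3^3 = 9.2028 mm^3
Total V = 193*9.2028 = 1776.1404 mm^3
PD = 1776.1404 / 2787 = 0.637

0.637


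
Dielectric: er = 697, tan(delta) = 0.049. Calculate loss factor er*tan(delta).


Loss = 697 * 0.049 = 34.153

34.153


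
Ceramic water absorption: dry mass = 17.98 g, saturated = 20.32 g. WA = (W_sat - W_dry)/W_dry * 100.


WA = (20.32 - 17.98) / 17.98 * 100 = 13.01%

13.01


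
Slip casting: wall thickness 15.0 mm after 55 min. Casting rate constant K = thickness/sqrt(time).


K = 15.0 / sqrt(55) = 15.0 / 7.4162 = 2.023 mm/min^0.5

2.023


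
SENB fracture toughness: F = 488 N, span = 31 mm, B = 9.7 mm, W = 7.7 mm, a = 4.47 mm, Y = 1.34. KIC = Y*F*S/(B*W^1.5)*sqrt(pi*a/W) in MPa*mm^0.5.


KIC = 1.34*488*31/(9.7*7.7^1.5)*sqrt(pi*4.47/7.7) = 132.09

132.09


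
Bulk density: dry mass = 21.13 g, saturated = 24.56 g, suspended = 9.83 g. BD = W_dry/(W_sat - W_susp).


BD = 21.13 / (24.56 - 9.83) = 21.13 / 14.73 = 1.434 g/cm^3

1.434


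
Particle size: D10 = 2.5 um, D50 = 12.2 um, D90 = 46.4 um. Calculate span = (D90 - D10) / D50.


Span = (46.4 - 2.5) / 12.2 = 43.9 / 12.2 = 3.598

3.598


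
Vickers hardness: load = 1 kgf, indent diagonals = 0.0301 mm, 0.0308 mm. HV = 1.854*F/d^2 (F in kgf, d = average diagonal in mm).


d_avg = (0.0301+0.0308)/2 = 0.03045 mm
HV = 1.854*1/0.03045^2 = 2000

2000


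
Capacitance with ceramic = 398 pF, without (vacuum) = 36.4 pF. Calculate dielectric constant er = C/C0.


er = 398 / 36.4 = 10.93

10.93


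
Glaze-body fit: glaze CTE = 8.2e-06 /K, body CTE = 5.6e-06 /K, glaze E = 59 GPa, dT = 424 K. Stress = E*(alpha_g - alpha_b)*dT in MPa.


Stress = 59*1000*(8.2e-06 - 5.6e-06)*424 = 65.0 MPa

65.0


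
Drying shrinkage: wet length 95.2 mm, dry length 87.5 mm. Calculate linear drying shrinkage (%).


DS = (95.2 - 87.5) / 95.2 * 100 = 8.09%

8.09


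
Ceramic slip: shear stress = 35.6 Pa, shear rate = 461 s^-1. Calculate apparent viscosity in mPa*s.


eta = tau/gamma * 1000 = 35.6/461 * 1000 = 77.2 mPa*s

77.2
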